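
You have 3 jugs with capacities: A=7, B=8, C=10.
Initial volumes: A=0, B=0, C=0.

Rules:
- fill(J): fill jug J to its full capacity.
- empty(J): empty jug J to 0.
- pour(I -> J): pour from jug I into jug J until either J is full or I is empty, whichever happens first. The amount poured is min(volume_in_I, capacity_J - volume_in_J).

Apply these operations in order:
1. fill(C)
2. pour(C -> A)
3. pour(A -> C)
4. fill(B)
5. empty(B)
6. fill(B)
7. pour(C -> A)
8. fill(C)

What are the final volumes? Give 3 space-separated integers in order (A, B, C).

Step 1: fill(C) -> (A=0 B=0 C=10)
Step 2: pour(C -> A) -> (A=7 B=0 C=3)
Step 3: pour(A -> C) -> (A=0 B=0 C=10)
Step 4: fill(B) -> (A=0 B=8 C=10)
Step 5: empty(B) -> (A=0 B=0 C=10)
Step 6: fill(B) -> (A=0 B=8 C=10)
Step 7: pour(C -> A) -> (A=7 B=8 C=3)
Step 8: fill(C) -> (A=7 B=8 C=10)

Answer: 7 8 10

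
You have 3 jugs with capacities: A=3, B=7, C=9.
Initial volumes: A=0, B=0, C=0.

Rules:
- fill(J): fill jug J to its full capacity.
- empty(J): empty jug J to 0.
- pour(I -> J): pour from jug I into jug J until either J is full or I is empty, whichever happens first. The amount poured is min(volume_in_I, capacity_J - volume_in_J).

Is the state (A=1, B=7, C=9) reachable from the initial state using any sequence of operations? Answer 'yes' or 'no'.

BFS from (A=0, B=0, C=0):
  1. fill(A) -> (A=3 B=0 C=0)
  2. fill(B) -> (A=3 B=7 C=0)
  3. pour(B -> C) -> (A=3 B=0 C=7)
  4. fill(B) -> (A=3 B=7 C=7)
  5. pour(A -> C) -> (A=1 B=7 C=9)
Target reached → yes.

Answer: yes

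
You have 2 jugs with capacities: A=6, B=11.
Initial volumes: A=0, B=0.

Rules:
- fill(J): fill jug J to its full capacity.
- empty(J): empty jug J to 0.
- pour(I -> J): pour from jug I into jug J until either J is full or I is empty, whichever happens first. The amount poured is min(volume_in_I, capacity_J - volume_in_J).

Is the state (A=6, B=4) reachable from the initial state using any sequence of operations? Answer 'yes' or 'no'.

BFS from (A=0, B=0):
  1. fill(B) -> (A=0 B=11)
  2. pour(B -> A) -> (A=6 B=5)
  3. empty(A) -> (A=0 B=5)
  4. pour(B -> A) -> (A=5 B=0)
  5. fill(B) -> (A=5 B=11)
  6. pour(B -> A) -> (A=6 B=10)
  7. empty(A) -> (A=0 B=10)
  8. pour(B -> A) -> (A=6 B=4)
Target reached → yes.

Answer: yes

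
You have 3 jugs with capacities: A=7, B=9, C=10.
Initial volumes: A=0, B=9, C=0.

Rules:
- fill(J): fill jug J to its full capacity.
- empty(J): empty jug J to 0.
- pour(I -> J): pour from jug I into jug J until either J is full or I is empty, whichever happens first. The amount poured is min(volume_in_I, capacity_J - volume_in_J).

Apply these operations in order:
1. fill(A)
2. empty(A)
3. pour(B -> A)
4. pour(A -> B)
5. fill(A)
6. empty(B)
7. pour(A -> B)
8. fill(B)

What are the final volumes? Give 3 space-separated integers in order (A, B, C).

Answer: 0 9 0

Derivation:
Step 1: fill(A) -> (A=7 B=9 C=0)
Step 2: empty(A) -> (A=0 B=9 C=0)
Step 3: pour(B -> A) -> (A=7 B=2 C=0)
Step 4: pour(A -> B) -> (A=0 B=9 C=0)
Step 5: fill(A) -> (A=7 B=9 C=0)
Step 6: empty(B) -> (A=7 B=0 C=0)
Step 7: pour(A -> B) -> (A=0 B=7 C=0)
Step 8: fill(B) -> (A=0 B=9 C=0)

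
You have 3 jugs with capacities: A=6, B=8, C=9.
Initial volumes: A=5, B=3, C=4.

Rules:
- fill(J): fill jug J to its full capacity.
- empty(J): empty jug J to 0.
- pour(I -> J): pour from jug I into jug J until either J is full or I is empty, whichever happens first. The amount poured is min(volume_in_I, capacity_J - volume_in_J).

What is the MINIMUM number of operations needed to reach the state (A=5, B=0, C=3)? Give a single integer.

BFS from (A=5, B=3, C=4). One shortest path:
  1. empty(C) -> (A=5 B=3 C=0)
  2. pour(B -> C) -> (A=5 B=0 C=3)
Reached target in 2 moves.

Answer: 2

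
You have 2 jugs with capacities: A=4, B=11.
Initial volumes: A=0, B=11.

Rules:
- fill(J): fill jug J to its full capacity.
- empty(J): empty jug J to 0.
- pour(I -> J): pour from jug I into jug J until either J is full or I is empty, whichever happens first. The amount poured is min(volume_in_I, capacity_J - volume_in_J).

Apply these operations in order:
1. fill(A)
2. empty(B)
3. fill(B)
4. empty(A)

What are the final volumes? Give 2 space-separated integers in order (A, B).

Answer: 0 11

Derivation:
Step 1: fill(A) -> (A=4 B=11)
Step 2: empty(B) -> (A=4 B=0)
Step 3: fill(B) -> (A=4 B=11)
Step 4: empty(A) -> (A=0 B=11)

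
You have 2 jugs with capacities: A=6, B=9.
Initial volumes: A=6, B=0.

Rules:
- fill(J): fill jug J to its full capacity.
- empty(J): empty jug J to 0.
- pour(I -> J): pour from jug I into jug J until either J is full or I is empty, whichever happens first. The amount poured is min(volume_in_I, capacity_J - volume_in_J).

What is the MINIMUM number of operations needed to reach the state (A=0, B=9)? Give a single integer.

BFS from (A=6, B=0). One shortest path:
  1. empty(A) -> (A=0 B=0)
  2. fill(B) -> (A=0 B=9)
Reached target in 2 moves.

Answer: 2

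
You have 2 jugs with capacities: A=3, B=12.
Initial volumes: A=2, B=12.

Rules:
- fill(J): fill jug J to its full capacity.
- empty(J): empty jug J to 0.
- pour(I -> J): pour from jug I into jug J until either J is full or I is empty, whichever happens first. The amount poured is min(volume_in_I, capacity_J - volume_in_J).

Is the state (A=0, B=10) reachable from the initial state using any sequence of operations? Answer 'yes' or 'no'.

BFS explored all 20 reachable states.
Reachable set includes: (0,0), (0,2), (0,3), (0,5), (0,6), (0,8), (0,9), (0,11), (0,12), (2,0), (2,12), (3,0) ...
Target (A=0, B=10) not in reachable set → no.

Answer: no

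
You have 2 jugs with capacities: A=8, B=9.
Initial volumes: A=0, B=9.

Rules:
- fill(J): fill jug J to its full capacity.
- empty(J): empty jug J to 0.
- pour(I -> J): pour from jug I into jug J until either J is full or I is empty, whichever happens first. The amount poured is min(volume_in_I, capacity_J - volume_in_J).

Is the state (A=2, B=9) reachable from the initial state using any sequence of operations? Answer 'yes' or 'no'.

BFS from (A=0, B=9):
  1. pour(B -> A) -> (A=8 B=1)
  2. empty(A) -> (A=0 B=1)
  3. pour(B -> A) -> (A=1 B=0)
  4. fill(B) -> (A=1 B=9)
  5. pour(B -> A) -> (A=8 B=2)
  6. empty(A) -> (A=0 B=2)
  7. pour(B -> A) -> (A=2 B=0)
  8. fill(B) -> (A=2 B=9)
Target reached → yes.

Answer: yes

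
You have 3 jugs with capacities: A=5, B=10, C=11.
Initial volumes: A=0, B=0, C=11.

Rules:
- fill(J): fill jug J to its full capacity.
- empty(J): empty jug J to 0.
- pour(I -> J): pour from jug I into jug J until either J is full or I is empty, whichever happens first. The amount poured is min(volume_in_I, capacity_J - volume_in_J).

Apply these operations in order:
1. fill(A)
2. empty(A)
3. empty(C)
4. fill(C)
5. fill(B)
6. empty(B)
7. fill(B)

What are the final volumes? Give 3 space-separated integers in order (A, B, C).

Step 1: fill(A) -> (A=5 B=0 C=11)
Step 2: empty(A) -> (A=0 B=0 C=11)
Step 3: empty(C) -> (A=0 B=0 C=0)
Step 4: fill(C) -> (A=0 B=0 C=11)
Step 5: fill(B) -> (A=0 B=10 C=11)
Step 6: empty(B) -> (A=0 B=0 C=11)
Step 7: fill(B) -> (A=0 B=10 C=11)

Answer: 0 10 11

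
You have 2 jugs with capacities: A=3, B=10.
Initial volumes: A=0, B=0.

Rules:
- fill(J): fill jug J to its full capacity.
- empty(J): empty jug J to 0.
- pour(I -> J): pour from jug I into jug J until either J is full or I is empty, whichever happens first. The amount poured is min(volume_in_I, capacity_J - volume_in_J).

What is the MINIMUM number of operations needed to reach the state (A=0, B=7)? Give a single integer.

Answer: 3

Derivation:
BFS from (A=0, B=0). One shortest path:
  1. fill(B) -> (A=0 B=10)
  2. pour(B -> A) -> (A=3 B=7)
  3. empty(A) -> (A=0 B=7)
Reached target in 3 moves.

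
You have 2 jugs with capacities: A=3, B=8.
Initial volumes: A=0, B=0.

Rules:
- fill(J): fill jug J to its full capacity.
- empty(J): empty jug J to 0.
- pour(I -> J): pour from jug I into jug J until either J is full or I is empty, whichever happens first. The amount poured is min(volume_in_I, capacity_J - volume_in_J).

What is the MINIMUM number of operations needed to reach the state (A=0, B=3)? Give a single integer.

Answer: 2

Derivation:
BFS from (A=0, B=0). One shortest path:
  1. fill(A) -> (A=3 B=0)
  2. pour(A -> B) -> (A=0 B=3)
Reached target in 2 moves.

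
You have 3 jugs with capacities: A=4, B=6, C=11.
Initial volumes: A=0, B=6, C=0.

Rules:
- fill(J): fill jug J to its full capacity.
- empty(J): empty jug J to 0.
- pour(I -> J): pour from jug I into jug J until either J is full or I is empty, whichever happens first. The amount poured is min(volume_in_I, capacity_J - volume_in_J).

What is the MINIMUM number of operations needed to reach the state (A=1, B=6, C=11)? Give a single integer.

Answer: 5

Derivation:
BFS from (A=0, B=6, C=0). One shortest path:
  1. pour(B -> C) -> (A=0 B=0 C=6)
  2. fill(B) -> (A=0 B=6 C=6)
  3. pour(B -> C) -> (A=0 B=1 C=11)
  4. pour(B -> A) -> (A=1 B=0 C=11)
  5. fill(B) -> (A=1 B=6 C=11)
Reached target in 5 moves.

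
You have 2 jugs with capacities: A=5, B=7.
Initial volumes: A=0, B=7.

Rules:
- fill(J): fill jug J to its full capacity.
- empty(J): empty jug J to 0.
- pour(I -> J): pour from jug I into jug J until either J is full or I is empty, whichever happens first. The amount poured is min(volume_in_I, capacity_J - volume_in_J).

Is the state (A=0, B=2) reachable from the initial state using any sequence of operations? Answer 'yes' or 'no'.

BFS from (A=0, B=7):
  1. pour(B -> A) -> (A=5 B=2)
  2. empty(A) -> (A=0 B=2)
Target reached → yes.

Answer: yes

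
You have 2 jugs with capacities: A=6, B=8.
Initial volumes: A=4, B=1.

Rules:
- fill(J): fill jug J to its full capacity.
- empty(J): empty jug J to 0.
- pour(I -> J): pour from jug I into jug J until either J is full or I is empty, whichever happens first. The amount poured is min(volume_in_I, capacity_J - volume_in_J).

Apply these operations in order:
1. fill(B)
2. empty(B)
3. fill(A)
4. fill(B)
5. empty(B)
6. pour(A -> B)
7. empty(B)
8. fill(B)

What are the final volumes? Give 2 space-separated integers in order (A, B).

Answer: 0 8

Derivation:
Step 1: fill(B) -> (A=4 B=8)
Step 2: empty(B) -> (A=4 B=0)
Step 3: fill(A) -> (A=6 B=0)
Step 4: fill(B) -> (A=6 B=8)
Step 5: empty(B) -> (A=6 B=0)
Step 6: pour(A -> B) -> (A=0 B=6)
Step 7: empty(B) -> (A=0 B=0)
Step 8: fill(B) -> (A=0 B=8)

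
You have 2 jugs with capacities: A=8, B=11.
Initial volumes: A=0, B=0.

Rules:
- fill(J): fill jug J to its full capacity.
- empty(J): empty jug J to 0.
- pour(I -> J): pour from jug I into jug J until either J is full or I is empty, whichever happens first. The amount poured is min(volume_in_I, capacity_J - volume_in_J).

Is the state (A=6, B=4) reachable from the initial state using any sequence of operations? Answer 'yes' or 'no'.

Answer: no

Derivation:
BFS explored all 38 reachable states.
Reachable set includes: (0,0), (0,1), (0,2), (0,3), (0,4), (0,5), (0,6), (0,7), (0,8), (0,9), (0,10), (0,11) ...
Target (A=6, B=4) not in reachable set → no.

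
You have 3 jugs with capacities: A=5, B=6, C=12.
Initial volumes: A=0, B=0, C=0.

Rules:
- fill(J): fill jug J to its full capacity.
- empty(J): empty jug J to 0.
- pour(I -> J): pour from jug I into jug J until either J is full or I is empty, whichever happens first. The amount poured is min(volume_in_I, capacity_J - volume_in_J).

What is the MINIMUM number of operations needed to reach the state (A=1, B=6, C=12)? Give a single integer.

BFS from (A=0, B=0, C=0). One shortest path:
  1. fill(B) -> (A=0 B=6 C=0)
  2. fill(C) -> (A=0 B=6 C=12)
  3. pour(B -> A) -> (A=5 B=1 C=12)
  4. empty(A) -> (A=0 B=1 C=12)
  5. pour(B -> A) -> (A=1 B=0 C=12)
  6. fill(B) -> (A=1 B=6 C=12)
Reached target in 6 moves.

Answer: 6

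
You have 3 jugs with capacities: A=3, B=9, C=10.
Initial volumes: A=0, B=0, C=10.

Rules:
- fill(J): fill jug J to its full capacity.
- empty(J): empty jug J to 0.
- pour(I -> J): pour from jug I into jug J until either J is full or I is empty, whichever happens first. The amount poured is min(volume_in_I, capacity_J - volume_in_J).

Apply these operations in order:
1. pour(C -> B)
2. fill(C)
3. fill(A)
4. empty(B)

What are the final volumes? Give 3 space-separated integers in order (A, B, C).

Answer: 3 0 10

Derivation:
Step 1: pour(C -> B) -> (A=0 B=9 C=1)
Step 2: fill(C) -> (A=0 B=9 C=10)
Step 3: fill(A) -> (A=3 B=9 C=10)
Step 4: empty(B) -> (A=3 B=0 C=10)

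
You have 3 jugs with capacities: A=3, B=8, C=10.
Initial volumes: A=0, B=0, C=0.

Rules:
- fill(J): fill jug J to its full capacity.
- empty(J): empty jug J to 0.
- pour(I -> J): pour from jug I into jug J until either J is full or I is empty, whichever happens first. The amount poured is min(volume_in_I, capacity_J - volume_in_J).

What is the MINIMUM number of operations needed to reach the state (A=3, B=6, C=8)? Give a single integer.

Answer: 7

Derivation:
BFS from (A=0, B=0, C=0). One shortest path:
  1. fill(A) -> (A=3 B=0 C=0)
  2. fill(B) -> (A=3 B=8 C=0)
  3. pour(B -> C) -> (A=3 B=0 C=8)
  4. pour(A -> B) -> (A=0 B=3 C=8)
  5. fill(A) -> (A=3 B=3 C=8)
  6. pour(A -> B) -> (A=0 B=6 C=8)
  7. fill(A) -> (A=3 B=6 C=8)
Reached target in 7 moves.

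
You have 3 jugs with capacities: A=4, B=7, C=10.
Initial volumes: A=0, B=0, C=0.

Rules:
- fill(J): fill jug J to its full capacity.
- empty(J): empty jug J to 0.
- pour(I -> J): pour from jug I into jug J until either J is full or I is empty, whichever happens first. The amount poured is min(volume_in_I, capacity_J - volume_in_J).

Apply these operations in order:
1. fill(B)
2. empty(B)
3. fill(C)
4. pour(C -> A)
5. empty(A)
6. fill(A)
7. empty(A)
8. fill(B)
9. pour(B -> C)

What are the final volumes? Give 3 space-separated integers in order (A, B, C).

Step 1: fill(B) -> (A=0 B=7 C=0)
Step 2: empty(B) -> (A=0 B=0 C=0)
Step 3: fill(C) -> (A=0 B=0 C=10)
Step 4: pour(C -> A) -> (A=4 B=0 C=6)
Step 5: empty(A) -> (A=0 B=0 C=6)
Step 6: fill(A) -> (A=4 B=0 C=6)
Step 7: empty(A) -> (A=0 B=0 C=6)
Step 8: fill(B) -> (A=0 B=7 C=6)
Step 9: pour(B -> C) -> (A=0 B=3 C=10)

Answer: 0 3 10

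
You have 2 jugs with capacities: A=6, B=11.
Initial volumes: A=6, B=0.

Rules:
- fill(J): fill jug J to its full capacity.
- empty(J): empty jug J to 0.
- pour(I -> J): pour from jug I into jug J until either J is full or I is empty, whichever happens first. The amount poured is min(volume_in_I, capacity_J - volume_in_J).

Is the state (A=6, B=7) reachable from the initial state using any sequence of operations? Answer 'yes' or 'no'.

BFS from (A=6, B=0):
  1. pour(A -> B) -> (A=0 B=6)
  2. fill(A) -> (A=6 B=6)
  3. pour(A -> B) -> (A=1 B=11)
  4. empty(B) -> (A=1 B=0)
  5. pour(A -> B) -> (A=0 B=1)
  6. fill(A) -> (A=6 B=1)
  7. pour(A -> B) -> (A=0 B=7)
  8. fill(A) -> (A=6 B=7)
Target reached → yes.

Answer: yes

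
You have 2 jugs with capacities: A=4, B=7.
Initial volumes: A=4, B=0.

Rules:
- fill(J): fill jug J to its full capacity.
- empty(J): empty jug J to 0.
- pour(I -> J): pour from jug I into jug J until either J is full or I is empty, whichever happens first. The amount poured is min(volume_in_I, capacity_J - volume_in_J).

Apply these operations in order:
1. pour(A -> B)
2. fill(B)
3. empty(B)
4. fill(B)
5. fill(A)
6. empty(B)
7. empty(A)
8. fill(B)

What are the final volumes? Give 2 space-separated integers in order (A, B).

Answer: 0 7

Derivation:
Step 1: pour(A -> B) -> (A=0 B=4)
Step 2: fill(B) -> (A=0 B=7)
Step 3: empty(B) -> (A=0 B=0)
Step 4: fill(B) -> (A=0 B=7)
Step 5: fill(A) -> (A=4 B=7)
Step 6: empty(B) -> (A=4 B=0)
Step 7: empty(A) -> (A=0 B=0)
Step 8: fill(B) -> (A=0 B=7)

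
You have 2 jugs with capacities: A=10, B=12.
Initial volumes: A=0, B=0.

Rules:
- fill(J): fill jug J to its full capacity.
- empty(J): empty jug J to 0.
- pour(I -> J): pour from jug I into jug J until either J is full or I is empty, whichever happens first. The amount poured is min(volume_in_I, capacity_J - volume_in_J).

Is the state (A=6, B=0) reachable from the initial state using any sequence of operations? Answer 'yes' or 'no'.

Answer: yes

Derivation:
BFS from (A=0, B=0):
  1. fill(A) -> (A=10 B=0)
  2. pour(A -> B) -> (A=0 B=10)
  3. fill(A) -> (A=10 B=10)
  4. pour(A -> B) -> (A=8 B=12)
  5. empty(B) -> (A=8 B=0)
  6. pour(A -> B) -> (A=0 B=8)
  7. fill(A) -> (A=10 B=8)
  8. pour(A -> B) -> (A=6 B=12)
  9. empty(B) -> (A=6 B=0)
Target reached → yes.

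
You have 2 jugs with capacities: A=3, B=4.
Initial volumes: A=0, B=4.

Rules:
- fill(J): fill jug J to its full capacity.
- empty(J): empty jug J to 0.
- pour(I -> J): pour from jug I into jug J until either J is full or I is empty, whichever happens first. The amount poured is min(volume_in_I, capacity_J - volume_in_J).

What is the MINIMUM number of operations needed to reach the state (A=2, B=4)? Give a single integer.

Answer: 5

Derivation:
BFS from (A=0, B=4). One shortest path:
  1. fill(A) -> (A=3 B=4)
  2. empty(B) -> (A=3 B=0)
  3. pour(A -> B) -> (A=0 B=3)
  4. fill(A) -> (A=3 B=3)
  5. pour(A -> B) -> (A=2 B=4)
Reached target in 5 moves.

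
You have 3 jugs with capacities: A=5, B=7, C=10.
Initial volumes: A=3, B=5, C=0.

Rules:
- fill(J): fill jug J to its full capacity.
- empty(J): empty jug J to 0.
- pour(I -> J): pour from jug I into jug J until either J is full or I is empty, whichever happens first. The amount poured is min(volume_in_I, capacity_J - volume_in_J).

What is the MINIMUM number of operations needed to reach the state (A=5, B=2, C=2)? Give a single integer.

BFS from (A=3, B=5, C=0). One shortest path:
  1. empty(A) -> (A=0 B=5 C=0)
  2. fill(B) -> (A=0 B=7 C=0)
  3. pour(B -> A) -> (A=5 B=2 C=0)
  4. empty(A) -> (A=0 B=2 C=0)
  5. pour(B -> C) -> (A=0 B=0 C=2)
  6. fill(B) -> (A=0 B=7 C=2)
  7. pour(B -> A) -> (A=5 B=2 C=2)
Reached target in 7 moves.

Answer: 7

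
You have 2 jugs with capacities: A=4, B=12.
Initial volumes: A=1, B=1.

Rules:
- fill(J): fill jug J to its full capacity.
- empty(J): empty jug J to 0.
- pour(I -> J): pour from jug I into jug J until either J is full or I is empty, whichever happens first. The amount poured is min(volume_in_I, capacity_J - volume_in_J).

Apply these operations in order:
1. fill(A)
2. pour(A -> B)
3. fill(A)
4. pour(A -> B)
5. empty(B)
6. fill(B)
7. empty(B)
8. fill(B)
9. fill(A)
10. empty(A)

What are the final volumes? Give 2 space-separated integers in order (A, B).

Step 1: fill(A) -> (A=4 B=1)
Step 2: pour(A -> B) -> (A=0 B=5)
Step 3: fill(A) -> (A=4 B=5)
Step 4: pour(A -> B) -> (A=0 B=9)
Step 5: empty(B) -> (A=0 B=0)
Step 6: fill(B) -> (A=0 B=12)
Step 7: empty(B) -> (A=0 B=0)
Step 8: fill(B) -> (A=0 B=12)
Step 9: fill(A) -> (A=4 B=12)
Step 10: empty(A) -> (A=0 B=12)

Answer: 0 12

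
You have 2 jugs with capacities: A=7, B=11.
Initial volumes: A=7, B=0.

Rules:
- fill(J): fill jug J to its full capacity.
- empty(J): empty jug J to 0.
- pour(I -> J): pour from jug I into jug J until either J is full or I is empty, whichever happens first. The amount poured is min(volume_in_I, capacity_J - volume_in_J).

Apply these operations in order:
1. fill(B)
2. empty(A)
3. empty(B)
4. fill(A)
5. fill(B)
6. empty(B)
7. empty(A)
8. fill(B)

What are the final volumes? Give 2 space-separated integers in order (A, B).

Answer: 0 11

Derivation:
Step 1: fill(B) -> (A=7 B=11)
Step 2: empty(A) -> (A=0 B=11)
Step 3: empty(B) -> (A=0 B=0)
Step 4: fill(A) -> (A=7 B=0)
Step 5: fill(B) -> (A=7 B=11)
Step 6: empty(B) -> (A=7 B=0)
Step 7: empty(A) -> (A=0 B=0)
Step 8: fill(B) -> (A=0 B=11)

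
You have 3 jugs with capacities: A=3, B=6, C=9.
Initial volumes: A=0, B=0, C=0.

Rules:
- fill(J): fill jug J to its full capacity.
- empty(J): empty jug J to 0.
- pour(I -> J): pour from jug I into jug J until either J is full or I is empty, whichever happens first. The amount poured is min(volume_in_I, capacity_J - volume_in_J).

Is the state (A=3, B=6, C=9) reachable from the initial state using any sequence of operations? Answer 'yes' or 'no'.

Answer: yes

Derivation:
BFS from (A=0, B=0, C=0):
  1. fill(A) -> (A=3 B=0 C=0)
  2. fill(B) -> (A=3 B=6 C=0)
  3. fill(C) -> (A=3 B=6 C=9)
Target reached → yes.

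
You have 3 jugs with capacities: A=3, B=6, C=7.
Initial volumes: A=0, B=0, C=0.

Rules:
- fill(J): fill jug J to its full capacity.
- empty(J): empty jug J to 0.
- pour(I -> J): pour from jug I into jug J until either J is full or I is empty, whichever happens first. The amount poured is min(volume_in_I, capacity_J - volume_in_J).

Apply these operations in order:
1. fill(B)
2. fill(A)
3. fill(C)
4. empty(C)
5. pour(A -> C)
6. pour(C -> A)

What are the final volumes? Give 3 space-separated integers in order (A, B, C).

Step 1: fill(B) -> (A=0 B=6 C=0)
Step 2: fill(A) -> (A=3 B=6 C=0)
Step 3: fill(C) -> (A=3 B=6 C=7)
Step 4: empty(C) -> (A=3 B=6 C=0)
Step 5: pour(A -> C) -> (A=0 B=6 C=3)
Step 6: pour(C -> A) -> (A=3 B=6 C=0)

Answer: 3 6 0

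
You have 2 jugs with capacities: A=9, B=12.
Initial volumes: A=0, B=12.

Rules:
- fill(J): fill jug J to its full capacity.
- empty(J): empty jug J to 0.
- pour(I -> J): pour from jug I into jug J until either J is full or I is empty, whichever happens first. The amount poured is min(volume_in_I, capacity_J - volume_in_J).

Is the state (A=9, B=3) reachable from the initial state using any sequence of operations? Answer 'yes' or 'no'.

Answer: yes

Derivation:
BFS from (A=0, B=12):
  1. pour(B -> A) -> (A=9 B=3)
Target reached → yes.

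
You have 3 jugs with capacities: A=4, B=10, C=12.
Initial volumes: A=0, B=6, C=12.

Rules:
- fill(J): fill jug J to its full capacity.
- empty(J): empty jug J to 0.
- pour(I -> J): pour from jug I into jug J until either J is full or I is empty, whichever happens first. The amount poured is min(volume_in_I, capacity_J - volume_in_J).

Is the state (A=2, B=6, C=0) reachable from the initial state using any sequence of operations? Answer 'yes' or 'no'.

BFS from (A=0, B=6, C=12):
  1. empty(B) -> (A=0 B=0 C=12)
  2. pour(C -> B) -> (A=0 B=10 C=2)
  3. pour(B -> A) -> (A=4 B=6 C=2)
  4. empty(A) -> (A=0 B=6 C=2)
  5. pour(C -> A) -> (A=2 B=6 C=0)
Target reached → yes.

Answer: yes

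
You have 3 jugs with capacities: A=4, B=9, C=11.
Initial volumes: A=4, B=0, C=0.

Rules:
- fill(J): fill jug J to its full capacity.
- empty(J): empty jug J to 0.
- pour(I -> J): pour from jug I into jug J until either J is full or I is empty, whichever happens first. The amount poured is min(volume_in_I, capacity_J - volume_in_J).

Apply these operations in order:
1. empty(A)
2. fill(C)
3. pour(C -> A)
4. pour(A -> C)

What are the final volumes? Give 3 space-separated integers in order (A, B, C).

Answer: 0 0 11

Derivation:
Step 1: empty(A) -> (A=0 B=0 C=0)
Step 2: fill(C) -> (A=0 B=0 C=11)
Step 3: pour(C -> A) -> (A=4 B=0 C=7)
Step 4: pour(A -> C) -> (A=0 B=0 C=11)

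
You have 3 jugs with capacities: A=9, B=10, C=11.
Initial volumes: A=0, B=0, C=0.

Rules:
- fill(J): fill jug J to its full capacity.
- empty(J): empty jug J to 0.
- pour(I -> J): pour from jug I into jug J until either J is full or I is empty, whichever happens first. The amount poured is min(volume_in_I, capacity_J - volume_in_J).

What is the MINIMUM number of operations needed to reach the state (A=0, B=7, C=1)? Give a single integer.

Answer: 7

Derivation:
BFS from (A=0, B=0, C=0). One shortest path:
  1. fill(A) -> (A=9 B=0 C=0)
  2. pour(A -> C) -> (A=0 B=0 C=9)
  3. fill(A) -> (A=9 B=0 C=9)
  4. pour(A -> C) -> (A=7 B=0 C=11)
  5. pour(C -> B) -> (A=7 B=10 C=1)
  6. empty(B) -> (A=7 B=0 C=1)
  7. pour(A -> B) -> (A=0 B=7 C=1)
Reached target in 7 moves.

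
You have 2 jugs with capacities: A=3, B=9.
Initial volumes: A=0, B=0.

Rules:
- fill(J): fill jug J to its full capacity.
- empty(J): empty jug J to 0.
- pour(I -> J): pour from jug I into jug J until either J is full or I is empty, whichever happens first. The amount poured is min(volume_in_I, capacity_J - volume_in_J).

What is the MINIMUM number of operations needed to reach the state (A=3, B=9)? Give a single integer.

BFS from (A=0, B=0). One shortest path:
  1. fill(A) -> (A=3 B=0)
  2. fill(B) -> (A=3 B=9)
Reached target in 2 moves.

Answer: 2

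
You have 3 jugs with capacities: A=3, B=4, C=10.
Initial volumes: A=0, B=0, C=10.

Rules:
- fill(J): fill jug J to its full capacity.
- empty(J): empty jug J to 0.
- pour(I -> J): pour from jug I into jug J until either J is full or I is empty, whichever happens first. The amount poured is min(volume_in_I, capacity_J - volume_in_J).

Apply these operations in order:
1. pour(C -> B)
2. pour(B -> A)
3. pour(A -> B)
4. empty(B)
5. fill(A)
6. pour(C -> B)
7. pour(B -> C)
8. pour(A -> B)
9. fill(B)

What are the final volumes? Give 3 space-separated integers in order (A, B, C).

Step 1: pour(C -> B) -> (A=0 B=4 C=6)
Step 2: pour(B -> A) -> (A=3 B=1 C=6)
Step 3: pour(A -> B) -> (A=0 B=4 C=6)
Step 4: empty(B) -> (A=0 B=0 C=6)
Step 5: fill(A) -> (A=3 B=0 C=6)
Step 6: pour(C -> B) -> (A=3 B=4 C=2)
Step 7: pour(B -> C) -> (A=3 B=0 C=6)
Step 8: pour(A -> B) -> (A=0 B=3 C=6)
Step 9: fill(B) -> (A=0 B=4 C=6)

Answer: 0 4 6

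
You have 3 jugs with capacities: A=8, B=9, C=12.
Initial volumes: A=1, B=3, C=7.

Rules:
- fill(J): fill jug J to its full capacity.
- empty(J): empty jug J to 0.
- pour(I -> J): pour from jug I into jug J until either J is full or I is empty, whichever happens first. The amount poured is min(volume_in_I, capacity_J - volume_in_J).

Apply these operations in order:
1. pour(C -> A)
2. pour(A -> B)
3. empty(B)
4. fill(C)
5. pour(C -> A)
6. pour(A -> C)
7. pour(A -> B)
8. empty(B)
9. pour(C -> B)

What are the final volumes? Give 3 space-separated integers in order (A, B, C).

Answer: 0 9 3

Derivation:
Step 1: pour(C -> A) -> (A=8 B=3 C=0)
Step 2: pour(A -> B) -> (A=2 B=9 C=0)
Step 3: empty(B) -> (A=2 B=0 C=0)
Step 4: fill(C) -> (A=2 B=0 C=12)
Step 5: pour(C -> A) -> (A=8 B=0 C=6)
Step 6: pour(A -> C) -> (A=2 B=0 C=12)
Step 7: pour(A -> B) -> (A=0 B=2 C=12)
Step 8: empty(B) -> (A=0 B=0 C=12)
Step 9: pour(C -> B) -> (A=0 B=9 C=3)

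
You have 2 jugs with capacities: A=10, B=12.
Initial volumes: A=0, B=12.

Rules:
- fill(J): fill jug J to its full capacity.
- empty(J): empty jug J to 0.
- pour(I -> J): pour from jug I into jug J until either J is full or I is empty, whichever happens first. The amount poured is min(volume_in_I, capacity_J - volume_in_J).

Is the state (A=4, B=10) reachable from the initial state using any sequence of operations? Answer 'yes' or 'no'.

BFS explored all 22 reachable states.
Reachable set includes: (0,0), (0,2), (0,4), (0,6), (0,8), (0,10), (0,12), (2,0), (2,12), (4,0), (4,12), (6,0) ...
Target (A=4, B=10) not in reachable set → no.

Answer: no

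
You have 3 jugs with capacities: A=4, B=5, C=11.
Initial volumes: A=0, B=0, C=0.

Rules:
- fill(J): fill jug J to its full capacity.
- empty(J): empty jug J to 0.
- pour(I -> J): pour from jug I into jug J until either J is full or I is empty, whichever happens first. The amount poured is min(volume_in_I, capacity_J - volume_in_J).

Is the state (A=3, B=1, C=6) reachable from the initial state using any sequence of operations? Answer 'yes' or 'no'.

Answer: no

Derivation:
BFS explored all 240 reachable states.
Reachable set includes: (0,0,0), (0,0,1), (0,0,2), (0,0,3), (0,0,4), (0,0,5), (0,0,6), (0,0,7), (0,0,8), (0,0,9), (0,0,10), (0,0,11) ...
Target (A=3, B=1, C=6) not in reachable set → no.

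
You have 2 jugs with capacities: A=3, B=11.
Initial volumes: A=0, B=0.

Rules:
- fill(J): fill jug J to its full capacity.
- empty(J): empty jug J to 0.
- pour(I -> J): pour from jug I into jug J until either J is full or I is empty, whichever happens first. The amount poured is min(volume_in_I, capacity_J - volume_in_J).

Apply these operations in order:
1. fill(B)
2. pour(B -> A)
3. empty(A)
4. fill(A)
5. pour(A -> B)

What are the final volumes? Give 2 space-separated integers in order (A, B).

Step 1: fill(B) -> (A=0 B=11)
Step 2: pour(B -> A) -> (A=3 B=8)
Step 3: empty(A) -> (A=0 B=8)
Step 4: fill(A) -> (A=3 B=8)
Step 5: pour(A -> B) -> (A=0 B=11)

Answer: 0 11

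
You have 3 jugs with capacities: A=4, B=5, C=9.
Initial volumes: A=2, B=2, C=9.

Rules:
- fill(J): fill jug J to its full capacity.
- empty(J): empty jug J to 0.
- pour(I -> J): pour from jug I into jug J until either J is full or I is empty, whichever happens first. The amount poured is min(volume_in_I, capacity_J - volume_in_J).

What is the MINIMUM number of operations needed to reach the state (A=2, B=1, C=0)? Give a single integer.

Answer: 5

Derivation:
BFS from (A=2, B=2, C=9). One shortest path:
  1. pour(C -> B) -> (A=2 B=5 C=6)
  2. empty(B) -> (A=2 B=0 C=6)
  3. pour(C -> B) -> (A=2 B=5 C=1)
  4. empty(B) -> (A=2 B=0 C=1)
  5. pour(C -> B) -> (A=2 B=1 C=0)
Reached target in 5 moves.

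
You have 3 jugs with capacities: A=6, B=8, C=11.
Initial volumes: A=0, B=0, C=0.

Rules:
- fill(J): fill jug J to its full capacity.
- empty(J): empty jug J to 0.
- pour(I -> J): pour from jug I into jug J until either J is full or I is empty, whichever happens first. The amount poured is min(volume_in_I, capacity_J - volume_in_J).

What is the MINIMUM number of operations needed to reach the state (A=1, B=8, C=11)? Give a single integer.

Answer: 5

Derivation:
BFS from (A=0, B=0, C=0). One shortest path:
  1. fill(A) -> (A=6 B=0 C=0)
  2. fill(B) -> (A=6 B=8 C=0)
  3. pour(A -> C) -> (A=0 B=8 C=6)
  4. fill(A) -> (A=6 B=8 C=6)
  5. pour(A -> C) -> (A=1 B=8 C=11)
Reached target in 5 moves.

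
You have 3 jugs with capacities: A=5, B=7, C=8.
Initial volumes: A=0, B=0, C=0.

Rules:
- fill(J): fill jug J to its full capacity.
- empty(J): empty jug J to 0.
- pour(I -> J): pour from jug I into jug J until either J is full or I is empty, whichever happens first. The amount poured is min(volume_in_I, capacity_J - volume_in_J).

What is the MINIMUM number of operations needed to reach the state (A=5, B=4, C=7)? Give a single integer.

BFS from (A=0, B=0, C=0). One shortest path:
  1. fill(B) -> (A=0 B=7 C=0)
  2. pour(B -> A) -> (A=5 B=2 C=0)
  3. empty(A) -> (A=0 B=2 C=0)
  4. pour(B -> A) -> (A=2 B=0 C=0)
  5. fill(B) -> (A=2 B=7 C=0)
  6. pour(B -> C) -> (A=2 B=0 C=7)
  7. fill(B) -> (A=2 B=7 C=7)
  8. pour(B -> A) -> (A=5 B=4 C=7)
Reached target in 8 moves.

Answer: 8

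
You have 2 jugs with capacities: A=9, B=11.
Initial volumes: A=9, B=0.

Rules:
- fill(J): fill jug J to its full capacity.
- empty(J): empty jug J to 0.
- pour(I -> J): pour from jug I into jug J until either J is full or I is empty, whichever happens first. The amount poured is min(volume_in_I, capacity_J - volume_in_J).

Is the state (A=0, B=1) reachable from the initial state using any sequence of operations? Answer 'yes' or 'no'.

BFS from (A=9, B=0):
  1. pour(A -> B) -> (A=0 B=9)
  2. fill(A) -> (A=9 B=9)
  3. pour(A -> B) -> (A=7 B=11)
  4. empty(B) -> (A=7 B=0)
  5. pour(A -> B) -> (A=0 B=7)
  6. fill(A) -> (A=9 B=7)
  7. pour(A -> B) -> (A=5 B=11)
  8. empty(B) -> (A=5 B=0)
  9. pour(A -> B) -> (A=0 B=5)
  10. fill(A) -> (A=9 B=5)
  11. pour(A -> B) -> (A=3 B=11)
  12. empty(B) -> (A=3 B=0)
  13. pour(A -> B) -> (A=0 B=3)
  14. fill(A) -> (A=9 B=3)
  15. pour(A -> B) -> (A=1 B=11)
  16. empty(B) -> (A=1 B=0)
  17. pour(A -> B) -> (A=0 B=1)
Target reached → yes.

Answer: yes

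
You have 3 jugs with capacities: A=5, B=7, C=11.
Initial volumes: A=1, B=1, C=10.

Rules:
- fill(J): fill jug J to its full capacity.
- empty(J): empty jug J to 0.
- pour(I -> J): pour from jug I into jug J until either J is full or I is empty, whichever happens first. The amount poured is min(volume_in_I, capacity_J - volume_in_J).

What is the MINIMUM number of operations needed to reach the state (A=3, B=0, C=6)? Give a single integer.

BFS from (A=1, B=1, C=10). One shortest path:
  1. fill(A) -> (A=5 B=1 C=10)
  2. pour(A -> B) -> (A=0 B=6 C=10)
  3. pour(B -> C) -> (A=0 B=5 C=11)
  4. pour(C -> A) -> (A=5 B=5 C=6)
  5. pour(A -> B) -> (A=3 B=7 C=6)
  6. empty(B) -> (A=3 B=0 C=6)
Reached target in 6 moves.

Answer: 6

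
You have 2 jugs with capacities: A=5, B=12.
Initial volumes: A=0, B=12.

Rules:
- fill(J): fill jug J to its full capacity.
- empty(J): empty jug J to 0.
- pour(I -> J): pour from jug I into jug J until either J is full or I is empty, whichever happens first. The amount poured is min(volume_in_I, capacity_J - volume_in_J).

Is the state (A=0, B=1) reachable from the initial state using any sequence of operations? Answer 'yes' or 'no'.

Answer: yes

Derivation:
BFS from (A=0, B=12):
  1. fill(A) -> (A=5 B=12)
  2. empty(B) -> (A=5 B=0)
  3. pour(A -> B) -> (A=0 B=5)
  4. fill(A) -> (A=5 B=5)
  5. pour(A -> B) -> (A=0 B=10)
  6. fill(A) -> (A=5 B=10)
  7. pour(A -> B) -> (A=3 B=12)
  8. empty(B) -> (A=3 B=0)
  9. pour(A -> B) -> (A=0 B=3)
  10. fill(A) -> (A=5 B=3)
  11. pour(A -> B) -> (A=0 B=8)
  12. fill(A) -> (A=5 B=8)
  13. pour(A -> B) -> (A=1 B=12)
  14. empty(B) -> (A=1 B=0)
  15. pour(A -> B) -> (A=0 B=1)
Target reached → yes.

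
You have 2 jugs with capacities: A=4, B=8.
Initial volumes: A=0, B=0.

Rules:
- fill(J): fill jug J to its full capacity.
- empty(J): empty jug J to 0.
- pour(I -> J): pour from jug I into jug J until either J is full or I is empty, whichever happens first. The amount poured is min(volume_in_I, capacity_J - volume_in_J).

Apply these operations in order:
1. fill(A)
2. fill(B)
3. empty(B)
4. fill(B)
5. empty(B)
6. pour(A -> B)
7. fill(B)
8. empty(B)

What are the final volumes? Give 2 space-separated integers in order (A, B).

Answer: 0 0

Derivation:
Step 1: fill(A) -> (A=4 B=0)
Step 2: fill(B) -> (A=4 B=8)
Step 3: empty(B) -> (A=4 B=0)
Step 4: fill(B) -> (A=4 B=8)
Step 5: empty(B) -> (A=4 B=0)
Step 6: pour(A -> B) -> (A=0 B=4)
Step 7: fill(B) -> (A=0 B=8)
Step 8: empty(B) -> (A=0 B=0)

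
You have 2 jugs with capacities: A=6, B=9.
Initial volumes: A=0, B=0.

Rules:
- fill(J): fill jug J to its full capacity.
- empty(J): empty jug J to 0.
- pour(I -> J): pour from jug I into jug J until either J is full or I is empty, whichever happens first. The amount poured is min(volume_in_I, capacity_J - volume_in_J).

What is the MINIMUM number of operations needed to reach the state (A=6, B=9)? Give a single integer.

BFS from (A=0, B=0). One shortest path:
  1. fill(A) -> (A=6 B=0)
  2. fill(B) -> (A=6 B=9)
Reached target in 2 moves.

Answer: 2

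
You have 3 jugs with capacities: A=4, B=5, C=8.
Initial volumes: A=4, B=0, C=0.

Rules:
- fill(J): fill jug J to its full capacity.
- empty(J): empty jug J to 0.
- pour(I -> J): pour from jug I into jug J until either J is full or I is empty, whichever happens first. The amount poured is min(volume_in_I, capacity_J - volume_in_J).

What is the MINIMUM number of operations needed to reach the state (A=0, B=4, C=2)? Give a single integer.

Answer: 7

Derivation:
BFS from (A=4, B=0, C=0). One shortest path:
  1. fill(B) -> (A=4 B=5 C=0)
  2. pour(B -> C) -> (A=4 B=0 C=5)
  3. fill(B) -> (A=4 B=5 C=5)
  4. pour(B -> C) -> (A=4 B=2 C=8)
  5. empty(C) -> (A=4 B=2 C=0)
  6. pour(B -> C) -> (A=4 B=0 C=2)
  7. pour(A -> B) -> (A=0 B=4 C=2)
Reached target in 7 moves.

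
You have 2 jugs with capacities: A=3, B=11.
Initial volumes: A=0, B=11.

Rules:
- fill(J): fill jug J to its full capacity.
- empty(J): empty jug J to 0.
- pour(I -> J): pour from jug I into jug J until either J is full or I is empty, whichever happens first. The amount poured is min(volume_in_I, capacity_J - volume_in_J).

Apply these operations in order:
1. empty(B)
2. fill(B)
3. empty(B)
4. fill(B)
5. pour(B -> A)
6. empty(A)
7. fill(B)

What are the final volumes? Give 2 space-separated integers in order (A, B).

Answer: 0 11

Derivation:
Step 1: empty(B) -> (A=0 B=0)
Step 2: fill(B) -> (A=0 B=11)
Step 3: empty(B) -> (A=0 B=0)
Step 4: fill(B) -> (A=0 B=11)
Step 5: pour(B -> A) -> (A=3 B=8)
Step 6: empty(A) -> (A=0 B=8)
Step 7: fill(B) -> (A=0 B=11)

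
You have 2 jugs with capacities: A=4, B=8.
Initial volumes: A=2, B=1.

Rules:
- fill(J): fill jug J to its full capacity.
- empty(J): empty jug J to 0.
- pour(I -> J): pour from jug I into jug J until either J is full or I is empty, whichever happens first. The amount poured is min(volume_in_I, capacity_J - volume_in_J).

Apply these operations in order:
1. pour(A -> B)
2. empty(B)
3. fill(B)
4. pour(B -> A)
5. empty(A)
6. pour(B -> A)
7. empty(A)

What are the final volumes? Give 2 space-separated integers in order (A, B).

Step 1: pour(A -> B) -> (A=0 B=3)
Step 2: empty(B) -> (A=0 B=0)
Step 3: fill(B) -> (A=0 B=8)
Step 4: pour(B -> A) -> (A=4 B=4)
Step 5: empty(A) -> (A=0 B=4)
Step 6: pour(B -> A) -> (A=4 B=0)
Step 7: empty(A) -> (A=0 B=0)

Answer: 0 0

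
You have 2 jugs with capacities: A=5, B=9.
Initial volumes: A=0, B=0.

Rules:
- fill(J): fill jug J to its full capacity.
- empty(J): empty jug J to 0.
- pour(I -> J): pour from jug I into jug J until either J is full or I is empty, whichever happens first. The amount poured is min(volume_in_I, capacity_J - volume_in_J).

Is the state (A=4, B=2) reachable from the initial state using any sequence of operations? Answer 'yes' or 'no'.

Answer: no

Derivation:
BFS explored all 28 reachable states.
Reachable set includes: (0,0), (0,1), (0,2), (0,3), (0,4), (0,5), (0,6), (0,7), (0,8), (0,9), (1,0), (1,9) ...
Target (A=4, B=2) not in reachable set → no.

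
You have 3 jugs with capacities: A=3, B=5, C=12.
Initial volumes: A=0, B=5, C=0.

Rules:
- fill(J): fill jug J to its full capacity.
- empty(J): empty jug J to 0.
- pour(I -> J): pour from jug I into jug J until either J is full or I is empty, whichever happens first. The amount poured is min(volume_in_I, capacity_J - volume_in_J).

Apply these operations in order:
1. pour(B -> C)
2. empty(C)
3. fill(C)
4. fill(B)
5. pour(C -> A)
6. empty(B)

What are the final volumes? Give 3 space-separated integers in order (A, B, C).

Answer: 3 0 9

Derivation:
Step 1: pour(B -> C) -> (A=0 B=0 C=5)
Step 2: empty(C) -> (A=0 B=0 C=0)
Step 3: fill(C) -> (A=0 B=0 C=12)
Step 4: fill(B) -> (A=0 B=5 C=12)
Step 5: pour(C -> A) -> (A=3 B=5 C=9)
Step 6: empty(B) -> (A=3 B=0 C=9)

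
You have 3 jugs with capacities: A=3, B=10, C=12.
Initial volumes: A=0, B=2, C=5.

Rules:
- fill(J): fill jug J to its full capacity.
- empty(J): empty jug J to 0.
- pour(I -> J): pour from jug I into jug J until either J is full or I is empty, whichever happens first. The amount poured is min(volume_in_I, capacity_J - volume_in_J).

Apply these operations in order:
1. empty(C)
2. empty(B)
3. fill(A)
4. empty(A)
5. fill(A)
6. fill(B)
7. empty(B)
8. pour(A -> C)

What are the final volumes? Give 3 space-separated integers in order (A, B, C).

Step 1: empty(C) -> (A=0 B=2 C=0)
Step 2: empty(B) -> (A=0 B=0 C=0)
Step 3: fill(A) -> (A=3 B=0 C=0)
Step 4: empty(A) -> (A=0 B=0 C=0)
Step 5: fill(A) -> (A=3 B=0 C=0)
Step 6: fill(B) -> (A=3 B=10 C=0)
Step 7: empty(B) -> (A=3 B=0 C=0)
Step 8: pour(A -> C) -> (A=0 B=0 C=3)

Answer: 0 0 3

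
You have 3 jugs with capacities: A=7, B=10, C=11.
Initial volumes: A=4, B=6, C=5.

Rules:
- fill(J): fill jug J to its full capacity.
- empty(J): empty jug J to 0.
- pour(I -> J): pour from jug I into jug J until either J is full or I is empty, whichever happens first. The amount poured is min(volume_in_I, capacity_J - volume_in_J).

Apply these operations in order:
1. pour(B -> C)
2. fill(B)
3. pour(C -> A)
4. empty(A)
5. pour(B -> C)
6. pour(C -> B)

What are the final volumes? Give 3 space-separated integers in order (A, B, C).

Answer: 0 10 8

Derivation:
Step 1: pour(B -> C) -> (A=4 B=0 C=11)
Step 2: fill(B) -> (A=4 B=10 C=11)
Step 3: pour(C -> A) -> (A=7 B=10 C=8)
Step 4: empty(A) -> (A=0 B=10 C=8)
Step 5: pour(B -> C) -> (A=0 B=7 C=11)
Step 6: pour(C -> B) -> (A=0 B=10 C=8)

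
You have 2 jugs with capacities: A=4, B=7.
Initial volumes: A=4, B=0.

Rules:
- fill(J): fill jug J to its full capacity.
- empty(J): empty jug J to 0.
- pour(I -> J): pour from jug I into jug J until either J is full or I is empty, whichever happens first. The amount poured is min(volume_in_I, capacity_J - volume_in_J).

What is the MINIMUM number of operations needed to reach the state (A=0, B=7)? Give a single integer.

Answer: 2

Derivation:
BFS from (A=4, B=0). One shortest path:
  1. empty(A) -> (A=0 B=0)
  2. fill(B) -> (A=0 B=7)
Reached target in 2 moves.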